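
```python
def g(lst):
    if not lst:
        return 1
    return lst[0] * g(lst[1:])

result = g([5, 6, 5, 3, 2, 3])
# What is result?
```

Product over [5, 6, 5, 3, 2, 3] = 5 * 6 * 5 * 3 * 2 * 3 = 2700

Answer: 2700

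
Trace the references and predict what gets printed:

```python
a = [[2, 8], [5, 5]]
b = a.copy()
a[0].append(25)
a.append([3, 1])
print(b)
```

Key concept: shallow copy with nested lists.
Step by step:
`a = [[2, 8], [5, 5]]` → a = [[2, 8], [5, 5]]
`b = a.copy()` → b = [[2, 8], [5, 5]]
`a[0].append(25)` → a = [[2, 8, 25], [5, 5]]; b = [[2, 8, 25], [5, 5]]
`a.append([3, 1])` → a = [[2, 8, 25], [5, 5], [3, 1]]
`print(b)` → prints [[2, 8, 25], [5, 5]]

Answer: [[2, 8, 25], [5, 5]]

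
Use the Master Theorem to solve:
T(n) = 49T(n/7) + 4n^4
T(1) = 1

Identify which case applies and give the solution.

a=49, b=7, f(n)=4n^4. log_7(49) = 2. Since c=4 > 2 and the regularity condition holds (49(n/7)^4 = (49/7^4)n^4 with 49/7^4 < 1), Case 3 applies: T(n) = Θ(f(n)) = O(n^4).

Answer: O(n^4) - Case 3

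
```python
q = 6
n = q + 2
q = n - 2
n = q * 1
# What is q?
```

Trace:
`q = 6` → q = 6
`n = q + 2` → n = 8
`q = n - 2` → q = 6
`n = q * 1` → n = 6
So q = 6

Answer: 6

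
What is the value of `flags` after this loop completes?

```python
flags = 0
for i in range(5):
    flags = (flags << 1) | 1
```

Build 5 consecutive 1-bits: 0b11111
`flags` takes the values: 0 → 1 → 3 → 7 → 15 → 31

Answer: 31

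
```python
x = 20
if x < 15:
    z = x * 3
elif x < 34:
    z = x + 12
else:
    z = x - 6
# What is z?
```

Trace:
`x = 20` → x = 20
`if x < 15: ...` → x < 15 is False, x < 34 is True → z = 32
So z = 32

Answer: 32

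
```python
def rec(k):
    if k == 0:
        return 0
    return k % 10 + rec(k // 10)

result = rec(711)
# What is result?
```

Sum of digits of 711: 1 + 1 + 7 = 9

Answer: 9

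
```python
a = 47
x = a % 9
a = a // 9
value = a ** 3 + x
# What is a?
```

Trace:
`a = 47` → a = 47
`x = a % 9` → x = 2
`a = a // 9` → a = 5
`value = a ** 3 + x` → value = 127
So a = 5

Answer: 5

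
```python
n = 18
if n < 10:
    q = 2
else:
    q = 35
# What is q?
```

Trace:
`n = 18` → n = 18
`if n < 10: ...` → n < 10 is False, take else branch → q = 35
So q = 35

Answer: 35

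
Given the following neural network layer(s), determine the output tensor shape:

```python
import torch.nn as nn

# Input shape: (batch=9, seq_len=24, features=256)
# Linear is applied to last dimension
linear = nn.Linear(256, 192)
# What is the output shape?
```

Input: (9, 24, 256) -> Output: (9, 24, 192)

Answer: (9, 24, 192)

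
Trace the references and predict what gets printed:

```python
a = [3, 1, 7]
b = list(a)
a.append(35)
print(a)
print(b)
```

Key concept: list() constructor creates copy.
Step by step:
`a = [3, 1, 7]` → a = [3, 1, 7]
`b = list(a)` → b = [3, 1, 7]
`a.append(35)` → a = [3, 1, 7, 35]
`print(a)` → prints [3, 1, 7, 35]
`print(b)` → prints [3, 1, 7]

Answer:
[3, 1, 7, 35]
[3, 1, 7]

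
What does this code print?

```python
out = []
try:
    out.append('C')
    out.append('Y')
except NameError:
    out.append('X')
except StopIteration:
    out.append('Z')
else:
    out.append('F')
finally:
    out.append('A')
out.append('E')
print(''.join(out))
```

Execution trace: 'C' (try body) → 'Y' (try body, no exception) → 'F' (else) → 'A' (finally) → 'E' (after the try/except). Output: CYFAE

Answer: CYFAE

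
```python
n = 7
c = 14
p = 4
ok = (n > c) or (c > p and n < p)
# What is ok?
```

Trace:
`n = 7` → n = 7
`c = 14` → c = 14
`p = 4` → p = 4
`ok = (n > c) or (c > p and n < p)` → ok = False
So ok = False

Answer: False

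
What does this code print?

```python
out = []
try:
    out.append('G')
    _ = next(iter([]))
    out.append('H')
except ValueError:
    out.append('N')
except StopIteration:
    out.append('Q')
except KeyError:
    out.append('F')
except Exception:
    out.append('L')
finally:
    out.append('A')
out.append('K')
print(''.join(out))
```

Execution trace: 'G' (try body) → 'Q' (except StopIteration) → 'A' (finally) → 'K' (after the try/except). Output: GQAK

Answer: GQAK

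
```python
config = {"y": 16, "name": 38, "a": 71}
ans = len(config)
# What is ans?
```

Trace:
`config = {"y": 16, "name": 38, "a": 71}` → config = {'y': 16, 'name': 38, 'a': 71}
`ans = len(config)` → ans = 3
So ans = 3

Answer: 3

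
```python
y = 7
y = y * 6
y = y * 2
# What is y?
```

Trace:
`y = 7` → y = 7
`y = y * 6` → y = 42
`y = y * 2` → y = 84
So y = 84

Answer: 84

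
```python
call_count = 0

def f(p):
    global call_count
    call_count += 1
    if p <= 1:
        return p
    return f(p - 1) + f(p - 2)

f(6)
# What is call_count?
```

Calls(p) = 1 + Calls(p-1) + Calls(p-2); Calls(0)=Calls(1)=1. For p=6 this gives 25.

Answer: 25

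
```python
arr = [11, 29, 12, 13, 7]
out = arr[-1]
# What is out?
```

Trace:
`arr = [11, 29, 12, 13, 7]` → arr = [11, 29, 12, 13, 7]
`out = arr[-1]` → out = 7
So out = 7

Answer: 7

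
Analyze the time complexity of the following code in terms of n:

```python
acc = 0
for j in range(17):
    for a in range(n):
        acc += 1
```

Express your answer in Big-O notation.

Each loop level contributes: 1 × n. Multiplying the contributions gives O(n).

Answer: O(n)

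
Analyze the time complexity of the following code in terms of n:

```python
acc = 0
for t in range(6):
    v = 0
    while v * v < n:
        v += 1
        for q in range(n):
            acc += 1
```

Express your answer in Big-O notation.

Each loop level contributes: 1 × √n × n. Multiplying the contributions gives O(n√n).

Answer: O(n√n)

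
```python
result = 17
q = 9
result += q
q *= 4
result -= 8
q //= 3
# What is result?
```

Trace:
`result = 17` → result = 17
`q = 9` → q = 9
`result += q` → result = 26
`q *= 4` → q = 36
`result -= 8` → result = 18
`q //= 3` → q = 12
So result = 18

Answer: 18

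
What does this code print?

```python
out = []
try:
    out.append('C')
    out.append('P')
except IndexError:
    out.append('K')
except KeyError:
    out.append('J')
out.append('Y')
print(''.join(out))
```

Execution trace: 'C' (try body) → 'P' (try body, no exception) → 'Y' (after the try/except). Output: CPY

Answer: CPY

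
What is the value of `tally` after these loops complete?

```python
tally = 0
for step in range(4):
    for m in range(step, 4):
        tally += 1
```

Upper triangle: 4 + 3 + ... + 1
`tally` takes the values: 0 → 1 → 2 → 3 → 4 → 5 → 6 → 7 → 8 → 9 → 10

Answer: 10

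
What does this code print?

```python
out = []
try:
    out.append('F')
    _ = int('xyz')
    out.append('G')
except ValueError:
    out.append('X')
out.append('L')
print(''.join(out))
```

Execution trace: 'F' (try body) → 'X' (except ValueError) → 'L' (after the try/except). Output: FXL

Answer: FXL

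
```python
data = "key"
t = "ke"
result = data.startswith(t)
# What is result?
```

Trace:
`data = "key"` → data = 'key'
`t = "ke"` → t = 'ke'
`result = data.startswith(t)` → result = True
So result = True

Answer: True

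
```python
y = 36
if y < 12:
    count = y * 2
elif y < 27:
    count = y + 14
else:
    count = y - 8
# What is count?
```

Trace:
`y = 36` → y = 36
`if y < 12: ...` → y < 12 is False, y < 27 is False, take else branch → count = 28
So count = 28

Answer: 28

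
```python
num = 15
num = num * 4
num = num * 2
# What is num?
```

Trace:
`num = 15` → num = 15
`num = num * 4` → num = 60
`num = num * 2` → num = 120
So num = 120

Answer: 120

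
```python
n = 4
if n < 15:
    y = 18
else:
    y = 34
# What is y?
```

Trace:
`n = 4` → n = 4
`if n < 15: ...` → n < 15 is True → y = 18
So y = 18

Answer: 18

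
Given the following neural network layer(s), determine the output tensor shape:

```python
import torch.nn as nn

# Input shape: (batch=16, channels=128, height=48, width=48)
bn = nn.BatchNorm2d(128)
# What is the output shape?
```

Input: (16, 128, 48, 48) -> Output: (16, 128, 48, 48)

Answer: (16, 128, 48, 48)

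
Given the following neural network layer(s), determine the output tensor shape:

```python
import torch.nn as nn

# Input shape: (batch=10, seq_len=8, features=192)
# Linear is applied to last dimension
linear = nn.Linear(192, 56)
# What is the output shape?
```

Input: (10, 8, 192) -> Output: (10, 8, 56)

Answer: (10, 8, 56)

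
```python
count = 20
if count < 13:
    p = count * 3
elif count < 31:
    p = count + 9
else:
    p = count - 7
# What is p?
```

Trace:
`count = 20` → count = 20
`if count < 13: ...` → count < 13 is False, count < 31 is True → p = 29
So p = 29

Answer: 29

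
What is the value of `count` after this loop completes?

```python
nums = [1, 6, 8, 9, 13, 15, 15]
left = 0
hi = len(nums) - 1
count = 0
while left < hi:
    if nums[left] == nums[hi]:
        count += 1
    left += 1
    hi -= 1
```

Count matching pairs from ends
`count` takes the values: 0

Answer: 0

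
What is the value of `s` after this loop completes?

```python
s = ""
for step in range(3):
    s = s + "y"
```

Repeat 'y' 3 times
`s` takes the values: "" → "y" → "yy" → "yyy"

Answer: "yyy"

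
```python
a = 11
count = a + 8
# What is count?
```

Trace:
`a = 11` → a = 11
`count = a + 8` → count = 19
So count = 19

Answer: 19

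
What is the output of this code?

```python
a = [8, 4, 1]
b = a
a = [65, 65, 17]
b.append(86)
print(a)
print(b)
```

Key concept: rebinding vs mutation: a is rebound to a new list, b still points at the original.
Step by step:
`a = [8, 4, 1]` → a = [8, 4, 1]
`b = a` → b = [8, 4, 1] (same object as a)
`a = [65, 65, 17]` → a = [65, 65, 17]
`b.append(86)` → b = [8, 4, 1, 86]
`print(a)` → prints [65, 65, 17]
`print(b)` → prints [8, 4, 1, 86]

Answer:
[65, 65, 17]
[8, 4, 1, 86]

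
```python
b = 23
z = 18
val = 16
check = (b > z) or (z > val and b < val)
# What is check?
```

Trace:
`b = 23` → b = 23
`z = 18` → z = 18
`val = 16` → val = 16
`check = (b > z) or (z > val and b < val)` → check = True
So check = True

Answer: True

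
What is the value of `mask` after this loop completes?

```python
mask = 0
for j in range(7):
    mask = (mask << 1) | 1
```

Build 7 consecutive 1-bits: 0b1111111
`mask` takes the values: 0 → 1 → 3 → 7 → 15 → 31 → 63 → 127

Answer: 127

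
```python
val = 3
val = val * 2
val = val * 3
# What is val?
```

Trace:
`val = 3` → val = 3
`val = val * 2` → val = 6
`val = val * 3` → val = 18
So val = 18

Answer: 18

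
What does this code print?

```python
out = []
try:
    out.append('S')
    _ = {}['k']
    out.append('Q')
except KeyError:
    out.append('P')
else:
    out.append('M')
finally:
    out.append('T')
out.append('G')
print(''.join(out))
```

Execution trace: 'S' (try body) → 'P' (except KeyError) → 'T' (finally) → 'G' (after the try/except). Output: SPTG

Answer: SPTG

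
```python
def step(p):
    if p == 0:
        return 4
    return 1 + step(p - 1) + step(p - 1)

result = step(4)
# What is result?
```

step(p) = 1 + 2·step(p-1), step(0)=4. Closed form: (4+1)·2^4 - 1 = 79.

Answer: 79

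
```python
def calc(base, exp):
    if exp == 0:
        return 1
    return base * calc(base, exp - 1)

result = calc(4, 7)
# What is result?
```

calc(4, 7) = 4 * 4 * 4 * 4 * 4 * 4 * 4 = 16384

Answer: 16384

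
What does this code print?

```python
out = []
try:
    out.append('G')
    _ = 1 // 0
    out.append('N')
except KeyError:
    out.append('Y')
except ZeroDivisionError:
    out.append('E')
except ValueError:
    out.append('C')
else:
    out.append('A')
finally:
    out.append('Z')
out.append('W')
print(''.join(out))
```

Execution trace: 'G' (try body) → 'E' (except ZeroDivisionError) → 'Z' (finally) → 'W' (after the try/except). Output: GEZW

Answer: GEZW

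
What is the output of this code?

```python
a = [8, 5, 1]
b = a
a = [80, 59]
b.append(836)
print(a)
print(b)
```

Key concept: rebinding vs mutation: a is rebound to a new list, b still points at the original.
Step by step:
`a = [8, 5, 1]` → a = [8, 5, 1]
`b = a` → b = [8, 5, 1] (same object as a)
`a = [80, 59]` → a = [80, 59]
`b.append(836)` → b = [8, 5, 1, 836]
`print(a)` → prints [80, 59]
`print(b)` → prints [8, 5, 1, 836]

Answer:
[80, 59]
[8, 5, 1, 836]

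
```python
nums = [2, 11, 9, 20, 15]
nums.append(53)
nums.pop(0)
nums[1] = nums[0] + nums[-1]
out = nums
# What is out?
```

Trace:
`nums = [2, 11, 9, 20, 15]` → nums = [2, 11, 9, 20, 15]
`nums.append(53)` → nums = [2, 11, 9, 20, 15, 53]
`nums.pop(0)` → nums = [11, 9, 20, 15, 53]
`nums[1] = nums[0] + nums[-1]` → nums = [11, 64, 20, 15, 53]
`out = nums` → out = [11, 64, 20, 15, 53]
So out = [11, 64, 20, 15, 53]

Answer: [11, 64, 20, 15, 53]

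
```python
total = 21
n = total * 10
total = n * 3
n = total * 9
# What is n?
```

Trace:
`total = 21` → total = 21
`n = total * 10` → n = 210
`total = n * 3` → total = 630
`n = total * 9` → n = 5670
So n = 5670

Answer: 5670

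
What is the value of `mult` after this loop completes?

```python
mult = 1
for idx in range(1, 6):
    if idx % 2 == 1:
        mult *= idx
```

Product of odd numbers 1 to 5
`mult` takes the values: 1 → 3 → 15

Answer: 15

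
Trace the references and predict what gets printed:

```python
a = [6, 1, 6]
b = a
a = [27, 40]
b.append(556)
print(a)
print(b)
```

Key concept: rebinding vs mutation: a is rebound to a new list, b still points at the original.
Step by step:
`a = [6, 1, 6]` → a = [6, 1, 6]
`b = a` → b = [6, 1, 6] (same object as a)
`a = [27, 40]` → a = [27, 40]
`b.append(556)` → b = [6, 1, 6, 556]
`print(a)` → prints [27, 40]
`print(b)` → prints [6, 1, 6, 556]

Answer:
[27, 40]
[6, 1, 6, 556]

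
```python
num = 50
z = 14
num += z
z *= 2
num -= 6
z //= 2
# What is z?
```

Trace:
`num = 50` → num = 50
`z = 14` → z = 14
`num += z` → num = 64
`z *= 2` → z = 28
`num -= 6` → num = 58
`z //= 2` → z = 14
So z = 14

Answer: 14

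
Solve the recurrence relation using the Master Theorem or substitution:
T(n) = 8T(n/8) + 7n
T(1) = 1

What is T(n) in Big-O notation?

By Master Theorem: a=8, b=8, f(n)=7n. Since log_8(8) = 1 and f(n) = Θ(n^1), Case 2 applies. T(n) = O(n log n).

Answer: O(n log n)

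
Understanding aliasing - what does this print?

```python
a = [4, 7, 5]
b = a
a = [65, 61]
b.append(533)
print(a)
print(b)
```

Key concept: rebinding vs mutation: a is rebound to a new list, b still points at the original.
Step by step:
`a = [4, 7, 5]` → a = [4, 7, 5]
`b = a` → b = [4, 7, 5] (same object as a)
`a = [65, 61]` → a = [65, 61]
`b.append(533)` → b = [4, 7, 5, 533]
`print(a)` → prints [65, 61]
`print(b)` → prints [4, 7, 5, 533]

Answer:
[65, 61]
[4, 7, 5, 533]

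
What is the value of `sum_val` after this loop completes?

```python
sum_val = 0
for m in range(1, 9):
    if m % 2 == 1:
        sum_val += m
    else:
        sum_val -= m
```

Add odd, subtract even
`sum_val` takes the values: 0 → 1 → -1 → 2 → -2 → 3 → -3 → 4 → -4

Answer: -4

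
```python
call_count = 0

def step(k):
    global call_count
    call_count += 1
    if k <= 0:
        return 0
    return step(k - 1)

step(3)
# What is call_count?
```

Linear recursion stepping by 1: 4 calls from k=3 down to ≤0.

Answer: 4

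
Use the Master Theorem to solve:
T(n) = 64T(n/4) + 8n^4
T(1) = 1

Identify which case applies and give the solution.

a=64, b=4, f(n)=8n^4. log_4(64) = 3. Since c=4 > 3 and the regularity condition holds (64(n/4)^4 = (64/4^4)n^4 with 64/4^4 < 1), Case 3 applies: T(n) = Θ(f(n)) = O(n^4).

Answer: O(n^4) - Case 3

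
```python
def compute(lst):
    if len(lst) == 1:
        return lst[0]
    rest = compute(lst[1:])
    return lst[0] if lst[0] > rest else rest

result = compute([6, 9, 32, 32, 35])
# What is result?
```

Recursive max over [6, 9, 32, 32, 35] = 35

Answer: 35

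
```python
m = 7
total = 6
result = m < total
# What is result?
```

Trace:
`m = 7` → m = 7
`total = 6` → total = 6
`result = m < total` → result = False
So result = False

Answer: False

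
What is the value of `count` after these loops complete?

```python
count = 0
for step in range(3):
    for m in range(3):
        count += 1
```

3 * 3 = 9
`count` takes the values: 0 → 1 → 2 → 3 → 4 → 5 → 6 → 7 → 8 → 9

Answer: 9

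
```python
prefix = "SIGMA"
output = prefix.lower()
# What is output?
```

Trace:
`prefix = "SIGMA"` → prefix = 'SIGMA'
`output = prefix.lower()` → output = 'sigma'
So output = 'sigma'

Answer: 'sigma'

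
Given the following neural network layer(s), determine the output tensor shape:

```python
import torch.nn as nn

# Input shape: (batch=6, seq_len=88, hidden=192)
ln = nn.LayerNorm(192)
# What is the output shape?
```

Input: (6, 88, 192) -> Output: (6, 88, 192)

Answer: (6, 88, 192)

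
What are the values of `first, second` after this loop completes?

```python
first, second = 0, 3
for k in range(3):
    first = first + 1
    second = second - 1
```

first goes 0→3, second goes 3→0
`first, second` takes the values: (0, 3) → (1, 3) → (1, 2) → (2, 2) → (2, 1) → (3, 1) → (3, 0)

Answer: 3, 0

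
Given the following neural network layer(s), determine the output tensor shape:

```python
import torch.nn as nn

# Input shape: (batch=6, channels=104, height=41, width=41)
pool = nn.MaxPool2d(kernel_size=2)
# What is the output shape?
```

Input: (6, 104, 41, 41) -> Output: (6, 104, 20, 20)

Answer: (6, 104, 20, 20)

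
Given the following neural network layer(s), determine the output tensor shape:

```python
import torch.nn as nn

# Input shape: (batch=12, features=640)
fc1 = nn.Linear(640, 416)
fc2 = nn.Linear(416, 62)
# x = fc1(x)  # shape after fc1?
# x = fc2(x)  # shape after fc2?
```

Input: (12, 640) -> after fc1: (12, 416) -> Output: (12, 62)

Answer: (12, 62)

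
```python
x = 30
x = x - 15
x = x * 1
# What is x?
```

Trace:
`x = 30` → x = 30
`x = x - 15` → x = 15
`x = x * 1` → x = 15
So x = 15

Answer: 15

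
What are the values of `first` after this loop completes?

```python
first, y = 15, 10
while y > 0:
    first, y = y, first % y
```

GCD of 15 and 10
`first` takes the values: 15 → 10 → 5

Answer: 5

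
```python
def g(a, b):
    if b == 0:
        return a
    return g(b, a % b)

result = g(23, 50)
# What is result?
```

g(23, 50) -> g(50, 23) -> g(23, 4) -> g(4, 3) -> g(3, 1) -> g(1, 0) -> 1

Answer: 1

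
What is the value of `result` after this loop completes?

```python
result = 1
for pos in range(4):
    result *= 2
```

2^4 = 16
`result` takes the values: 1 → 2 → 4 → 8 → 16

Answer: 16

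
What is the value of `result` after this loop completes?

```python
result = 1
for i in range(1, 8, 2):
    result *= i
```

Product of 1, 3, 5, ... up to 7
`result` takes the values: 1 → 3 → 15 → 105

Answer: 105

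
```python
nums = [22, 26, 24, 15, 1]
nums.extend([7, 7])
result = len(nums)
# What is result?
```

Trace:
`nums = [22, 26, 24, 15, 1]` → nums = [22, 26, 24, 15, 1]
`nums.extend([7, 7])` → nums = [22, 26, 24, 15, 1, 7, 7]
`result = len(nums)` → result = 7
So result = 7

Answer: 7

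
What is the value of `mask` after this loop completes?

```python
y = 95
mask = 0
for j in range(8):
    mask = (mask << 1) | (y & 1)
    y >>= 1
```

Reverse lowest 8 bits of 95
`mask` takes the values: 0 → 1 → 3 → 7 → 15 → 31 → 62 → 125 → 250

Answer: 250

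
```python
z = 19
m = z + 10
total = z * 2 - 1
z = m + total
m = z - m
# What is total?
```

Trace:
`z = 19` → z = 19
`m = z + 10` → m = 29
`total = z * 2 - 1` → total = 37
`z = m + total` → z = 66
`m = z - m` → m = 37
So total = 37

Answer: 37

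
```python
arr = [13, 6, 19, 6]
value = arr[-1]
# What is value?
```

Trace:
`arr = [13, 6, 19, 6]` → arr = [13, 6, 19, 6]
`value = arr[-1]` → value = 6
So value = 6

Answer: 6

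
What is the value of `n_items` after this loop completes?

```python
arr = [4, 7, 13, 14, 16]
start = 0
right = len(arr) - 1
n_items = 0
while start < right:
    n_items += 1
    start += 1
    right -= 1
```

Iterations until pointers meet (list length 5)
`n_items` takes the values: 0 → 1 → 2

Answer: 2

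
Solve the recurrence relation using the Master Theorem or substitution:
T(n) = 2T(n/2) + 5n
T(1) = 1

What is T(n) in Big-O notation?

By Master Theorem: a=2, b=2, f(n)=5n. Since log_2(2) = 1 and f(n) = Θ(n^1), Case 2 applies. T(n) = O(n log n).

Answer: O(n log n)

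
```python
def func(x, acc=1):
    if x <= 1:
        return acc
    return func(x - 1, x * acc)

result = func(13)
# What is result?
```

Accumulator trace (n, acc): (13, 1) -> (12, 13) -> (11, 156) -> (10, 1716) -> (9, 17160) -> (8, 154440) -> (7, 1235520) -> (6, 8648640) -> (5, 51891840) -> (4, 259459200) -> (3, 1037836800) -> (2, 3113510400) -> (1, 6227020800) -> return 6227020800

Answer: 6227020800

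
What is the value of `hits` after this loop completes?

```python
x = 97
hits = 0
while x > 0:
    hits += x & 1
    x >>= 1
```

Count set bits in 97 (binary: 0b1100001)
`hits` takes the values: 0 → 1 → 2 → 3

Answer: 3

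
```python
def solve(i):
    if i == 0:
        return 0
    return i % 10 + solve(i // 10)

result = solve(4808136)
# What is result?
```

Sum of digits of 4808136: 6 + 3 + 1 + 8 + 0 + 8 + 4 = 30

Answer: 30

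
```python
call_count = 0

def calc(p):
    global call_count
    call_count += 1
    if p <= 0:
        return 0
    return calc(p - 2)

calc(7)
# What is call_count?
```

Linear recursion stepping by 2: 5 calls from p=7 down to ≤0.

Answer: 5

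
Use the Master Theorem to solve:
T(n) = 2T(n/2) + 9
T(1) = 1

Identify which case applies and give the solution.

a=2, b=2, f(n)=9. log_2(2) = 1. Since c=0 < 1, Case 1 applies: T(n) = Θ(n^log_b(a)) = O(n).

Answer: O(n) - Case 1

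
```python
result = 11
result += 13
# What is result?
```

Trace:
`result = 11` → result = 11
`result += 13` → result = 24
So result = 24

Answer: 24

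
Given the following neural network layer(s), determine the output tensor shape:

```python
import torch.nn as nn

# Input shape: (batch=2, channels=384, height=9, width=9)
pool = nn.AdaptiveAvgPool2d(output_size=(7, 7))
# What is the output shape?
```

Input: (2, 384, 9, 9) -> Output: (2, 384, 7, 7)

Answer: (2, 384, 7, 7)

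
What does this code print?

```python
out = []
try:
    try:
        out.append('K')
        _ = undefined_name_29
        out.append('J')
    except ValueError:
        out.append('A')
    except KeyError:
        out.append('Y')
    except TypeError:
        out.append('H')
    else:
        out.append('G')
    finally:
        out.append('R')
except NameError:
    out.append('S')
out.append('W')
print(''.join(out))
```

Execution trace: 'K' (try body) → 'R' (finally) → 'S' (outer except NameError) → 'W' (after the try/except). Output: KRSW

Answer: KRSW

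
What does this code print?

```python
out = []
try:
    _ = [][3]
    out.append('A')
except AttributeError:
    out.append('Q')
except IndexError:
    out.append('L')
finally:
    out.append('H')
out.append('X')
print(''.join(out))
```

Execution trace: 'L' (except IndexError) → 'H' (finally) → 'X' (after the try/except). Output: LHX

Answer: LHX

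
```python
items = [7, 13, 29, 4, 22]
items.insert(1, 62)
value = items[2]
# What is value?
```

Trace:
`items = [7, 13, 29, 4, 22]` → items = [7, 13, 29, 4, 22]
`items.insert(1, 62)` → items = [7, 62, 13, 29, 4, 22]
`value = items[2]` → value = 13
So value = 13

Answer: 13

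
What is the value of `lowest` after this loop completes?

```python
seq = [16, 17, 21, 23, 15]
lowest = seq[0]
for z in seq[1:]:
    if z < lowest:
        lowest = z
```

Minimum of [16, 17, 21, 23, 15]
`lowest` takes the values: 16 → 15

Answer: 15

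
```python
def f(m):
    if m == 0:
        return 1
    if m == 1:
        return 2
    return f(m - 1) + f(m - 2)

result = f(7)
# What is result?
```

Build up from base cases: f(0)=1, f(1)=2, f(2)=3, f(3)=5, f(4)=8, f(5)=13, f(6)=21, ..., f(7)=34

Answer: 34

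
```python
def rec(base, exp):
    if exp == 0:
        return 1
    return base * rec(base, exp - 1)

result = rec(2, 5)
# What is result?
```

rec(2, 5) = 2 * 2 * 2 * 2 * 2 = 32

Answer: 32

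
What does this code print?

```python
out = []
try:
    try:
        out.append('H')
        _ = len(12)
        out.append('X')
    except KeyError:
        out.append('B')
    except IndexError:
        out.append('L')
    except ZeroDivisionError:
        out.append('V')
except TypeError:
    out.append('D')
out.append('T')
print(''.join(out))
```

Execution trace: 'H' (try body) → 'D' (outer except TypeError) → 'T' (after the try/except). Output: HDT

Answer: HDT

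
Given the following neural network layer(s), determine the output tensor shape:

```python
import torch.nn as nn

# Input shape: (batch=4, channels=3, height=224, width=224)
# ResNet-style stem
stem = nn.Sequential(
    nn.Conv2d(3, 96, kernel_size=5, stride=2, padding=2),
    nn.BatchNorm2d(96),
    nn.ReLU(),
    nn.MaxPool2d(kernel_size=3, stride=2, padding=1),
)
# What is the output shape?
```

Input: (4, 3, 224, 224) -> after Conv2d 5x5 stride=2: (4, 96, 112, 112) -> Output: (4, 96, 56, 56)

Answer: (4, 96, 56, 56)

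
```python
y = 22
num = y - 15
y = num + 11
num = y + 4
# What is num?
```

Trace:
`y = 22` → y = 22
`num = y - 15` → num = 7
`y = num + 11` → y = 18
`num = y + 4` → num = 22
So num = 22

Answer: 22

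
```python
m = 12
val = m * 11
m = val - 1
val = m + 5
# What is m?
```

Trace:
`m = 12` → m = 12
`val = m * 11` → val = 132
`m = val - 1` → m = 131
`val = m + 5` → val = 136
So m = 131

Answer: 131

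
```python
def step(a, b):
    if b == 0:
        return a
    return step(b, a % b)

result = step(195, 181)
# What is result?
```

step(195, 181) -> step(181, 14) -> step(14, 13) -> step(13, 1) -> step(1, 0) -> 1

Answer: 1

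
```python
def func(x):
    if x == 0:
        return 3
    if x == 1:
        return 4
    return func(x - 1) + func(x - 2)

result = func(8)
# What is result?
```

Build up from base cases: func(0)=3, func(1)=4, func(2)=7, func(3)=11, func(4)=18, func(5)=29, func(6)=47, ..., func(8)=123

Answer: 123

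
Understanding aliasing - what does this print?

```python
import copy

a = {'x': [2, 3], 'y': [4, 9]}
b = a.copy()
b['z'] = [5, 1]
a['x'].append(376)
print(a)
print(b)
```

Key concept: shallow copy of dict with mutable values.
Step by step:
`a = {'x': [2, 3], 'y': [4, 9]}` → a = {'x': [2, 3], 'y': [4, 9]}
`b = a.copy()` → b = {'x': [2, 3], 'y': [4, 9]}
`b['z'] = [5, 1]` → b = {'x': [2, 3], 'y': [4, 9], 'z': [5, 1]}
`a['x'].append(376)` → a = {'x': [2, 3, 376], 'y': [4, 9]}; b = {'x': [2, 3, 376], 'y': [4, 9], 'z': [5, 1]}
`print(a)` → prints {'x': [2, 3, 376], 'y': [4, 9]}
`print(b)` → prints {'x': [2, 3, 376], 'y': [4, 9], 'z': [5, 1]}

Answer:
{'x': [2, 3, 376], 'y': [4, 9]}
{'x': [2, 3, 376], 'y': [4, 9], 'z': [5, 1]}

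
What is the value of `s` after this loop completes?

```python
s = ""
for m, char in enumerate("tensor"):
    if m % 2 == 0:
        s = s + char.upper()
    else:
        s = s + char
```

Uppercase even positions in 'tensor'
`s` takes the values: "" → "T" → "Te" → "TeN" → "TeNs" → "TeNsO" → "TeNsOr"

Answer: "TeNsOr"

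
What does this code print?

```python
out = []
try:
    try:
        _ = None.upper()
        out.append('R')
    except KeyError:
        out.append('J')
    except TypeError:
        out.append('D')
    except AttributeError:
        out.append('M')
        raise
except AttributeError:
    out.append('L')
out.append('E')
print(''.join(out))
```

Execution trace: 'M' (inner except AttributeError) → 'L' (outer except AttributeError) → 'E' (after the try/except). Output: MLE

Answer: MLE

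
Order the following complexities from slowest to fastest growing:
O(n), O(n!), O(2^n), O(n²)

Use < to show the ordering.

Ordered by growth rate: O(n) < O(n²) < O(2^n) < O(n!)

Answer: O(n) < O(n²) < O(2^n) < O(n!)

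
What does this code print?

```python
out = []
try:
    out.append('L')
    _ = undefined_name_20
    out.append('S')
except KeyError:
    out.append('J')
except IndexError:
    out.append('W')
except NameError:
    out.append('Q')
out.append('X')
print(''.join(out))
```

Execution trace: 'L' (try body) → 'Q' (except NameError) → 'X' (after the try/except). Output: LQX

Answer: LQX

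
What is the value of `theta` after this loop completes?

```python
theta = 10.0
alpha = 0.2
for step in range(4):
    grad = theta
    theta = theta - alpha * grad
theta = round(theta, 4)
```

Gradient descent: w = 10.0 * (1 - 0.2)^4
`theta` takes the values: 10.0 → 8.0 → 6.4 → 5.12 → 4.096

Answer: 4.096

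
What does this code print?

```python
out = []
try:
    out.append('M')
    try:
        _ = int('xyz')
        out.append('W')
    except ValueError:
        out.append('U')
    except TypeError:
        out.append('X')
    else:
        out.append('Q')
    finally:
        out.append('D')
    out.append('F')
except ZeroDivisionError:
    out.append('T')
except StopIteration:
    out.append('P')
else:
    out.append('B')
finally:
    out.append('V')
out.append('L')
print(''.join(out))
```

Execution trace: 'M' (try body) → 'U' (inner except ValueError) → 'D' (inner finally) → 'F' (try body, no exception) → 'B' (else) → 'V' (finally) → 'L' (after the try/except). Output: MUDFBVL

Answer: MUDFBVL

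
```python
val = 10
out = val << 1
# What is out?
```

Trace:
`val = 10` → val = 10
`out = val << 1` → out = 20
So out = 20

Answer: 20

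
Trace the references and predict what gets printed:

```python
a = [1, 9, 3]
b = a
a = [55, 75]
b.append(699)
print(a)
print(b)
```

Key concept: rebinding vs mutation: a is rebound to a new list, b still points at the original.
Step by step:
`a = [1, 9, 3]` → a = [1, 9, 3]
`b = a` → b = [1, 9, 3] (same object as a)
`a = [55, 75]` → a = [55, 75]
`b.append(699)` → b = [1, 9, 3, 699]
`print(a)` → prints [55, 75]
`print(b)` → prints [1, 9, 3, 699]

Answer:
[55, 75]
[1, 9, 3, 699]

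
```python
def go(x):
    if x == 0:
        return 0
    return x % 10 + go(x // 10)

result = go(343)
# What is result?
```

Sum of digits of 343: 3 + 4 + 3 = 10

Answer: 10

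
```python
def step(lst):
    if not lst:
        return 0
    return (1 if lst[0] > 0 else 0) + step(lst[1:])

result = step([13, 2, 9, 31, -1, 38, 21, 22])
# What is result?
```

Count of positive elements in [13, 2, 9, 31, -1, 38, 21, 22] = 7

Answer: 7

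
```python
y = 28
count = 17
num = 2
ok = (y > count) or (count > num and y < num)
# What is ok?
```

Trace:
`y = 28` → y = 28
`count = 17` → count = 17
`num = 2` → num = 2
`ok = (y > count) or (count > num and y < num)` → ok = True
So ok = True

Answer: True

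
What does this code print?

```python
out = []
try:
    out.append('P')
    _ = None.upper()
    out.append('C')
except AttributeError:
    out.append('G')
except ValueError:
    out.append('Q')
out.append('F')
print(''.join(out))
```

Execution trace: 'P' (try body) → 'G' (except AttributeError) → 'F' (after the try/except). Output: PGF

Answer: PGF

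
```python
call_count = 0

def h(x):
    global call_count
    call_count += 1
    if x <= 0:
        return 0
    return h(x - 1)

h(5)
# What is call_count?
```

Linear recursion stepping by 1: 6 calls from x=5 down to ≤0.

Answer: 6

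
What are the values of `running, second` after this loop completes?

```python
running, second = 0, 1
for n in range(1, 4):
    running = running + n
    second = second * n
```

Sum and factorial of 1 to 3
`running, second` takes the values: (0, 1) → (1, 1) → (3, 1) → (3, 2) → (6, 2) → (6, 6)

Answer: 6, 6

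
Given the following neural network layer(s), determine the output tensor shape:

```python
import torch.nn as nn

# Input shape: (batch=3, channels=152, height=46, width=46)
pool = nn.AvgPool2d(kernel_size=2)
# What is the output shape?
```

Input: (3, 152, 46, 46) -> Output: (3, 152, 23, 23)

Answer: (3, 152, 23, 23)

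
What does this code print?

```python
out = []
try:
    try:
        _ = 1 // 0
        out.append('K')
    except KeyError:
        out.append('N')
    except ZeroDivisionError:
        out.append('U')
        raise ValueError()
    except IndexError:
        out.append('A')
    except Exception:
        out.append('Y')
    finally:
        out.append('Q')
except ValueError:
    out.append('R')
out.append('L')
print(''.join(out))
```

Execution trace: 'U' (inner except ZeroDivisionError) → 'Q' (inner finally) → 'R' (outer except ValueError) → 'L' (after the try/except). Output: UQRL

Answer: UQRL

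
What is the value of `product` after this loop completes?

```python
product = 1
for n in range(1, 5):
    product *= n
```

4! = 24
`product` takes the values: 1 → 2 → 6 → 24

Answer: 24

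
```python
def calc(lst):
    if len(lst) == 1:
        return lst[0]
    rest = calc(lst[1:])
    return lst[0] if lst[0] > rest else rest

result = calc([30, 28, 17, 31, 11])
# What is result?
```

Recursive max over [30, 28, 17, 31, 11] = 31

Answer: 31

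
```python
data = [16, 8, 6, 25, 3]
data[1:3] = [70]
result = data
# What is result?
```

Trace:
`data = [16, 8, 6, 25, 3]` → data = [16, 8, 6, 25, 3]
`data[1:3] = [70]` → data = [16, 70, 25, 3]
`result = data` → result = [16, 70, 25, 3]
So result = [16, 70, 25, 3]

Answer: [16, 70, 25, 3]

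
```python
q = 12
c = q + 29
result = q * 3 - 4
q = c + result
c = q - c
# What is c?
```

Trace:
`q = 12` → q = 12
`c = q + 29` → c = 41
`result = q * 3 - 4` → result = 32
`q = c + result` → q = 73
`c = q - c` → c = 32
So c = 32

Answer: 32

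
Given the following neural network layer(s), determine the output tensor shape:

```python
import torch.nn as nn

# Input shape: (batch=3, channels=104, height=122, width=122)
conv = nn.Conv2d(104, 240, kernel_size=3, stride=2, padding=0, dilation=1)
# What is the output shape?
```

Input: (3, 104, 122, 122) -> Output: (3, 240, 60, 60)

Answer: (3, 240, 60, 60)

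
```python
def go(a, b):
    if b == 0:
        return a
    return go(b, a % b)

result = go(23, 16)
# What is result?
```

go(23, 16) -> go(16, 7) -> go(7, 2) -> go(2, 1) -> go(1, 0) -> 1

Answer: 1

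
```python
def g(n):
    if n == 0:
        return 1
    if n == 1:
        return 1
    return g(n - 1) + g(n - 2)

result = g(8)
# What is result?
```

Build up from base cases: g(0)=1, g(1)=1, g(2)=2, g(3)=3, g(4)=5, g(5)=8, g(6)=13, ..., g(8)=34

Answer: 34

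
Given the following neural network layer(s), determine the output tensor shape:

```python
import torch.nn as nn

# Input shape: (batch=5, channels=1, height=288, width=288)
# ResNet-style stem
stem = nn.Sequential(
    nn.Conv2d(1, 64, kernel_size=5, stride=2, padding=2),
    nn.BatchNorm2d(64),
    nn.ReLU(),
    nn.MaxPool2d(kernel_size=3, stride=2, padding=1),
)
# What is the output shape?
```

Input: (5, 1, 288, 288) -> after Conv2d 5x5 stride=2: (5, 64, 144, 144) -> Output: (5, 64, 72, 72)

Answer: (5, 64, 72, 72)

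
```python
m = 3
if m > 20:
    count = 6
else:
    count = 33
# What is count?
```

Trace:
`m = 3` → m = 3
`if m > 20: ...` → m > 20 is False, take else branch → count = 33
So count = 33

Answer: 33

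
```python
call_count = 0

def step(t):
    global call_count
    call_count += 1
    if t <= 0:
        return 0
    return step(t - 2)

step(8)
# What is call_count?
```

Linear recursion stepping by 2: 5 calls from t=8 down to ≤0.

Answer: 5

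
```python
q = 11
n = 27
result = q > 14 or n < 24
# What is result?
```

Trace:
`q = 11` → q = 11
`n = 27` → n = 27
`result = q > 14 or n < 24` → result = False
So result = False

Answer: False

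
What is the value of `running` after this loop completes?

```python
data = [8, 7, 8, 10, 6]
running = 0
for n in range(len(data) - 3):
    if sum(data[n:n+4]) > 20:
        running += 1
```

Count windows with sum > 20
`running` takes the values: 0 → 1 → 2

Answer: 2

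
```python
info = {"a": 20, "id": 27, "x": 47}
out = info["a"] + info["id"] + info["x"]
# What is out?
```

Trace:
`info = {"a": 20, "id": 27, "x": 47}` → info = {'a': 20, 'id': 27, 'x': 47}
`out = info["a"] + info["id"] + info["x"]` → out = 94
So out = 94

Answer: 94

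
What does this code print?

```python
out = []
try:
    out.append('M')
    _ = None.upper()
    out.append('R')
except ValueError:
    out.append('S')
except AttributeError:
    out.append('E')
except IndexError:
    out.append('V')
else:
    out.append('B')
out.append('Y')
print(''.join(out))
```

Execution trace: 'M' (try body) → 'E' (except AttributeError) → 'Y' (after the try/except). Output: MEY

Answer: MEY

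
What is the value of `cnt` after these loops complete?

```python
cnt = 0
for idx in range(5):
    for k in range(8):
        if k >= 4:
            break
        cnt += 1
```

Inner breaks at 4, outer runs 5 times
`cnt` takes the values: 0 → 1 → 2 → 3 → 4 → 5 → 6 → 7 → 8 → 9 → 10 → 11 → 12 → 13 → 14 → 15 → 16 → 17 → 18 → 19 → 20

Answer: 20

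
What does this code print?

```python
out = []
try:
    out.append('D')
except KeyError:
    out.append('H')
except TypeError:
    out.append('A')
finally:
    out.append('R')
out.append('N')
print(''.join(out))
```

Execution trace: 'D' (try body, no exception) → 'R' (finally) → 'N' (after the try/except). Output: DRN

Answer: DRN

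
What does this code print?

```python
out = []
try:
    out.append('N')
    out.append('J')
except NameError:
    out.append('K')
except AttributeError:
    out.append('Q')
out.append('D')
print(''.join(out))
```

Execution trace: 'N' (try body) → 'J' (try body, no exception) → 'D' (after the try/except). Output: NJD

Answer: NJD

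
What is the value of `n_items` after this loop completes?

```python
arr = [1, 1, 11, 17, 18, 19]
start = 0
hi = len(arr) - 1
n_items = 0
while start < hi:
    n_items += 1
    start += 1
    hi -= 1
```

Iterations until pointers meet (list length 6)
`n_items` takes the values: 0 → 1 → 2 → 3

Answer: 3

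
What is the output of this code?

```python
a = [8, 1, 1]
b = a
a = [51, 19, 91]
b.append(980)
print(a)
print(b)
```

Key concept: rebinding vs mutation: a is rebound to a new list, b still points at the original.
Step by step:
`a = [8, 1, 1]` → a = [8, 1, 1]
`b = a` → b = [8, 1, 1] (same object as a)
`a = [51, 19, 91]` → a = [51, 19, 91]
`b.append(980)` → b = [8, 1, 1, 980]
`print(a)` → prints [51, 19, 91]
`print(b)` → prints [8, 1, 1, 980]

Answer:
[51, 19, 91]
[8, 1, 1, 980]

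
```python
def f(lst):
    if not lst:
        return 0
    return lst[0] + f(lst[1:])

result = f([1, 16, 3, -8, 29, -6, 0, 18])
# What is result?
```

1 + 16 + 3 + (-8) + 29 + (-6) + 0 + 18 + 0 = 53

Answer: 53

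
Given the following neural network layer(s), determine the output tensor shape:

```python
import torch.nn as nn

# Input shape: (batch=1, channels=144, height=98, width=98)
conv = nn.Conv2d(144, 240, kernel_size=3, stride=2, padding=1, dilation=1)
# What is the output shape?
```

Input: (1, 144, 98, 98) -> Output: (1, 240, 49, 49)

Answer: (1, 240, 49, 49)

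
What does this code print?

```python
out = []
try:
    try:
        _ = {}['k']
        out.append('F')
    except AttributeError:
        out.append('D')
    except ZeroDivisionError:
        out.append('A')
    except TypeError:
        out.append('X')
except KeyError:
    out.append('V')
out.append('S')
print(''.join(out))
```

Execution trace: 'V' (outer except KeyError) → 'S' (after the try/except). Output: VS

Answer: VS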